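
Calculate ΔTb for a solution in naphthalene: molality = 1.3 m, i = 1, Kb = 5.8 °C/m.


ΔTb = Kb × m × i
= 5.8 × 1.3 × 1
= 7.54 °C

7.54 °C


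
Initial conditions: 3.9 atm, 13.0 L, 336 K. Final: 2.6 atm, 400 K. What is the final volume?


P1V1/T1 = P2V2/T2
V2 = P1V1T2/(T1P2)
= 3.9×13.0×400/(336×2.6)
= 23.214 L

23.214 L


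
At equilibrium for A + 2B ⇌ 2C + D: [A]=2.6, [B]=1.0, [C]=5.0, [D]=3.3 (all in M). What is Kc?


Kc = [C]^2[D]/([A][B]^2)
= (5.0^2 × 3.3^1)/(2.6^1 × 1.0^2)
= 82.5/2.6
= 31.73

31.73


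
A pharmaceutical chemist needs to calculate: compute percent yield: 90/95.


% yield = actual/theoretical × 100
= 90/95 × 100
= 94.74%

94.74%


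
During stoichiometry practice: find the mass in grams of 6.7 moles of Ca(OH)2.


M(Ca(OH)2) = 74.1 g/mol
mass = n × M = 6.7 × 74.1 = 496.47 g

496.47 g


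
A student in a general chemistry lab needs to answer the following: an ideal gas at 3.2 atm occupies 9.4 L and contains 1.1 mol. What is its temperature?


PV = nRT  (R = 0.08206 L·atm/(mol·K))
T = PV/(nR) = 3.2×9.4/(1.1×0.08206)
= 30.08/0.090266
= 333.24 K

333.24 K


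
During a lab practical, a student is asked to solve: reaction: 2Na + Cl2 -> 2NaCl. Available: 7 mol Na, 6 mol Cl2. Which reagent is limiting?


Mole ratio available / coefficient:
  Na: 7/2 = 3.500
  Cl2: 6/1 = 6.000
Smaller ratio is limiting.

Na


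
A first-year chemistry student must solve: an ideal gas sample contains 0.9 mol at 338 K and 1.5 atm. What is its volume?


PV = nRT  (R = 0.08206 L·atm/(mol·K))
V = nRT/P = 0.9×0.08206×338/1.5
= 16.642 L

16.642 L


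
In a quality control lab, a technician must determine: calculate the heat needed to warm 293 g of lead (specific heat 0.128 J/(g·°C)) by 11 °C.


q = mcΔT = 293 × 0.128 × 11
= 412.54 J

412.54 J


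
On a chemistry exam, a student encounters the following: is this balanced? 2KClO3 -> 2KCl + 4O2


Equation: 2KClO3 -> 2KCl + 4O2
Check atoms: Cl: 2=2, K: 2=2, O: 6≠8
Not balanced

No, not balanced


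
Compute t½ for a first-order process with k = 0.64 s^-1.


t½ = ln2/k = 0.693147/(0.64 s^-1)
= 1.083 s

1.083 s


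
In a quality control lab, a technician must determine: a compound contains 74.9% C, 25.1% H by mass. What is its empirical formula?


Assume 100 g sample. Moles of each element:
  C: 74.9/12.01 = 6.236 mol
  H: 25.1/1.008 = 24.901 mol
Divide by smallest (6.236):
  C: 6.236/6.236 = 1.0
  H: 24.901/6.236 = 3.99
Empirical formula: CH4

CH4


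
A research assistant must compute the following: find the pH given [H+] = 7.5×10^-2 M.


pH = -log10([H+]) = -log10(7.5×10^-2)
= 2 - log10(7.5)
= 2 - 0.88
= 1.12

1.12


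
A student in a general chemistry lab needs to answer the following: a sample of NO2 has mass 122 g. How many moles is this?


M(NO2) = 46.01 g/mol
n = mass/M = 122/46.01 = 2.6516 mol

2.6516 mol


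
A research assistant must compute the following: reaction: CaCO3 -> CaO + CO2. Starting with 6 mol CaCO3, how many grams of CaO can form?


Mole ratio CaO:CaCO3 = 1:1
n(CaO) = 6 × 1/1 = 6.000 mol
mass = 6.000 × 56.08 = 336.48 g

336.48 g


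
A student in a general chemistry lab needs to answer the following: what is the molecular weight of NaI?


M(NaI) = 1×22.99 + 1×126.9
= 22.99 + 126.9
= 149.89 g/mol

149.89 g/mol


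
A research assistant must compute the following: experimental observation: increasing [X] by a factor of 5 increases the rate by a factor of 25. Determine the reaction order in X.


rate ∝ [X]^n
5^n = 25 → n = 2
Order in X: 2

2


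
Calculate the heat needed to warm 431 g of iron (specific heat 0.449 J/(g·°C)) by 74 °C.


q = mcΔT = 431 × 0.449 × 74
= 14320.41 J

14320.41 J


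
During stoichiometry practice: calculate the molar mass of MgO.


M(MgO) = 1×24.31 + 1×16.0
= 24.31 + 16.0
= 40.31 g/mol

40.31 g/mol


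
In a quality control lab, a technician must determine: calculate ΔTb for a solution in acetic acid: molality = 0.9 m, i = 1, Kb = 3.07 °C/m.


ΔTb = Kb × m × i
= 3.07 × 0.9 × 1
= 2.763 °C

2.763 °C


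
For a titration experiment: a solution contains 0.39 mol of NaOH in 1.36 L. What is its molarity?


M = n/V = 0.39/1.36 = 0.287 mol/L

0.287 M


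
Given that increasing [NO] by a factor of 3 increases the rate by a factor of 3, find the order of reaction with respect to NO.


rate ∝ [NO]^n
3^n = 3 → n = 1
Order in NO: 1

1


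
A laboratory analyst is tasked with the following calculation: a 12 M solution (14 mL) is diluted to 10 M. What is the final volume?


C1V1 = C2V2
12 × 14 = 10 × V2
V2 = 168/10 = 16.8 mL

16.8 mL


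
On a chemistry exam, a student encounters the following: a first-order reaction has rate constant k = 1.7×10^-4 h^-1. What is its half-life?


t½ = ln2/k = 0.693147/(1.7×10^-4 h^-1)
= 4077 h

4077 h


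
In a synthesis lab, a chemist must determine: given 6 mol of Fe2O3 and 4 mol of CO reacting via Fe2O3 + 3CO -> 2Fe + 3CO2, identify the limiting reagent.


Mole ratio available / coefficient:
  Fe2O3: 6/1 = 6.000
  CO: 4/3 = 1.333
Smaller ratio is limiting.

CO


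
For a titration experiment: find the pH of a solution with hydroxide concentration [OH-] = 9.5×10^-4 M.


pOH = -log10([OH-]) = -log10(9.5×10^-4)
= 4 - log10(9.5) = 3.02
pH = 14 - pOH = 14 - 3.02 = 10.98

10.98


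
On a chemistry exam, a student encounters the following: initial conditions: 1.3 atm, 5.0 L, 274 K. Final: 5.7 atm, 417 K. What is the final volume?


P1V1/T1 = P2V2/T2
V2 = P1V1T2/(T1P2)
= 1.3×5.0×417/(274×5.7)
= 1.735 L

1.735 L


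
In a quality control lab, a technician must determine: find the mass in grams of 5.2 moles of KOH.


M(KOH) = 56.11 g/mol
mass = n × M = 5.2 × 56.11 = 291.77 g

291.77 g


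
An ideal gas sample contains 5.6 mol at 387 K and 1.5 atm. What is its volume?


PV = nRT  (R = 0.08206 L·atm/(mol·K))
V = nRT/P = 5.6×0.08206×387/1.5
= 118.56 L

118.56 L


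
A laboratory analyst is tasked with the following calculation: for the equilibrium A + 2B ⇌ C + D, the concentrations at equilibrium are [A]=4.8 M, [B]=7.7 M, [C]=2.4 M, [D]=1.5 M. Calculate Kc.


Kc = [C][D]/([A][B]^2)
= (2.4^1 × 1.5^1)/(4.8^1 × 7.7^2)
= 3.6/284.592
= 0.01265

0.01265


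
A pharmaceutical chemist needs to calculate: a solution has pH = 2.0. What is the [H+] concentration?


[H+] = 10^(-pH) = 10^(-2.0)
= 1.0×10^-2 M

1.0×10^-2 M


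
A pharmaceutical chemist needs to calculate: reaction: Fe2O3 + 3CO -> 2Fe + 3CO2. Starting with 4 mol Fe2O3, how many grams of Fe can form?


Mole ratio Fe:Fe2O3 = 2:1
n(Fe) = 4 × 2/1 = 8.000 mol
mass = 8.000 × 55.85 = 446.8 g

446.8 g


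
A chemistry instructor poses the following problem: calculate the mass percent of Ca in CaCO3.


M(CaCO3) = 1×40.08 + 1×12.01 + 3×16.0 = 100.09 g/mol
Mass of Ca = 1 × 40.08 = 40.08 g/mol
% Ca = 40.08/100.09 × 100 = 40.04%

40.04%


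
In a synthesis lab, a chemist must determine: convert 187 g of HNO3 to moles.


M(HNO3) = 63.02 g/mol
n = mass/M = 187/63.02 = 2.9673 mol

2.9673 mol


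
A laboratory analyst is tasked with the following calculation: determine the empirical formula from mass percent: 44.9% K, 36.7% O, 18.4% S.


Assume 100 g sample. Moles of each element:
  K: 44.9/39.1 = 1.148 mol
  O: 36.7/16.0 = 2.294 mol
  S: 18.4/32.07 = 0.574 mol
Divide by smallest (0.574):
  K: 1.148/0.574 = 2.0
  O: 2.294/0.574 = 4.0
  S: 0.574/0.574 = 1.0
Empirical formula: K2SO4

K2SO4


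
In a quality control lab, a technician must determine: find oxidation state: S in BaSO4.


(+2) + x + 4(-2) = 0, so x = +6
Oxidation number: +6

+6


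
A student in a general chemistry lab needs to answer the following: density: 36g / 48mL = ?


ρ = mass/volume
= 36/48
= 0.75 g/mL

0.75 g/mL


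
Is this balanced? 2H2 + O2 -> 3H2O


Equation: 2H2 + O2 -> 3H2O
Check atoms: H: 4≠6, O: 2≠3
Not balanced

No, not balanced


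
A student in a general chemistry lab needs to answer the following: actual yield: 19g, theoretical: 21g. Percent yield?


% yield = actual/theoretical × 100
= 19/21 × 100
= 90.48%

90.48%


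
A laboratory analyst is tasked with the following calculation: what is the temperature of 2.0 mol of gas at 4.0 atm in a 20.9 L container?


PV = nRT  (R = 0.08206 L·atm/(mol·K))
T = PV/(nR) = 4.0×20.9/(2.0×0.08206)
= 83.60/0.164120
= 509.38 K

509.38 K


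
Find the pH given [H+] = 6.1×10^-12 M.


pH = -log10([H+]) = -log10(6.1×10^-12)
= 12 - log10(6.1)
= 12 - 0.79
= 11.21

11.21


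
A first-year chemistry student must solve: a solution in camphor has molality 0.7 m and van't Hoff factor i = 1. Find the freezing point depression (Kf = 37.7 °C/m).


ΔTf = Kf × m × i
= 37.7 × 0.7 × 1
= 26.39 °C

26.39 °C


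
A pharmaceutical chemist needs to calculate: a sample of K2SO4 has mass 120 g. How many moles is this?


M(K2SO4) = 174.27 g/mol
n = mass/M = 120/174.27 = 0.6886 mol

0.6886 mol


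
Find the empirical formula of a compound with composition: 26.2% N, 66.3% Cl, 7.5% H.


Assume 100 g sample. Moles of each element:
  N: 26.2/14.01 = 1.87 mol
  Cl: 66.3/35.45 = 1.87 mol
  H: 7.5/1.008 = 7.44 mol
Divide by smallest (1.87):
  N: 1.87/1.87 = 1.0
  Cl: 1.87/1.87 = 1.0
  H: 7.44/1.87 = 3.98
Empirical formula: NH4Cl

NH4Cl


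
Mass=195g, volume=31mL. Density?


ρ = mass/volume
= 195/31
= 6.29 g/mL

6.29 g/mL


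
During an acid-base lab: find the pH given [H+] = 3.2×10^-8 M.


pH = -log10([H+]) = -log10(3.2×10^-8)
= 8 - log10(3.2)
= 8 - 0.51
= 7.49

7.49


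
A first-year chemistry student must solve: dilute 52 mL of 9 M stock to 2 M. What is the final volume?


C1V1 = C2V2
9 × 52 = 2 × V2
V2 = 468/2 = 234.0 mL

234.0 mL


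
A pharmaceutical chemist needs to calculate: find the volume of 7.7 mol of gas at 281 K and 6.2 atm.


PV = nRT  (R = 0.08206 L·atm/(mol·K))
V = nRT/P = 7.7×0.08206×281/6.2
= 28.638 L

28.638 L


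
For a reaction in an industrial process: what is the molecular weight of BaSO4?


M(BaSO4) = 1×137.33 + 1×32.07 + 4×16.0
= 137.33 + 32.07 + 64.0
= 233.4 g/mol

233.4 g/mol


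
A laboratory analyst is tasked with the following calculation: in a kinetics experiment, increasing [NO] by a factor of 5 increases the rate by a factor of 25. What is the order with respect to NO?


rate ∝ [NO]^n
5^n = 25 → n = 2
Order in NO: 2

2


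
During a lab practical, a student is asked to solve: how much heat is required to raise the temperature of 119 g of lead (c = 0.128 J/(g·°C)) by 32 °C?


q = mcΔT = 119 × 0.128 × 32
= 487.42 J

487.42 J


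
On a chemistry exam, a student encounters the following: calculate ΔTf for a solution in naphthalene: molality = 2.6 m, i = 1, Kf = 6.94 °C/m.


ΔTf = Kf × m × i
= 6.94 × 2.6 × 1
= 18.044 °C

18.044 °C


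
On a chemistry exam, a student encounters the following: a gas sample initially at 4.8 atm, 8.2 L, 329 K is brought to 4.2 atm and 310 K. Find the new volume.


P1V1/T1 = P2V2/T2
V2 = P1V1T2/(T1P2)
= 4.8×8.2×310/(329×4.2)
= 8.83 L

8.83 L


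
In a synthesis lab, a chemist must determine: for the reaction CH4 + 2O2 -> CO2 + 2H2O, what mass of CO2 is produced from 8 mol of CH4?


Mole ratio CO2:CH4 = 1:1
n(CO2) = 8 × 1/1 = 8.000 mol
mass = 8.000 × 44.01 = 352.08 g

352.08 g


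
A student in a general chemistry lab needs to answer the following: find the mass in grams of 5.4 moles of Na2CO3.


M(Na2CO3) = 105.99 g/mol
mass = n × M = 5.4 × 105.99 = 572.35 g

572.35 g


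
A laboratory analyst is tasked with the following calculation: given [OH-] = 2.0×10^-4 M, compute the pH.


pOH = -log10([OH-]) = -log10(2.0×10^-4)
= 4 - log10(2.0) = 3.7
pH = 14 - pOH = 14 - 3.7 = 10.3

10.3


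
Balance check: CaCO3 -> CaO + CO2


Equation: CaCO3 -> CaO + CO2
Check atoms: C: 1=1, Ca: 1=1, O: 3=3
Balanced

Yes, balanced


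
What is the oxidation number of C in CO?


x + (-2) = 0, so x = +2
Oxidation number: +2

+2


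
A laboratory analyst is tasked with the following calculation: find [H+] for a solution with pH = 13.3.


[H+] = 10^(-pH) = 10^(-13.3)
= 5.01×10^-14 M

5.01×10^-14 M


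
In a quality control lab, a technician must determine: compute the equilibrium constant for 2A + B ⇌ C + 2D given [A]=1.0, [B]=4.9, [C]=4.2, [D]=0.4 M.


Kc = [C][D]^2/([A]^2[B])
= (4.2^1 × 0.4^2)/(1.0^2 × 4.9^1)
= 0.672/4.9
= 0.1371

0.1371


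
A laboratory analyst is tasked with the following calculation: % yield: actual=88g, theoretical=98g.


% yield = actual/theoretical × 100
= 88/98 × 100
= 89.8%

89.8%


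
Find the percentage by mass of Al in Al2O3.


M(Al2O3) = 2×26.98 + 3×16.0 = 101.96 g/mol
Mass of Al = 2 × 26.98 = 53.96 g/mol
% Al = 53.96/101.96 × 100 = 52.92%

52.92%


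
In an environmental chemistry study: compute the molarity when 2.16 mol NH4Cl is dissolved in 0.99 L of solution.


M = n/V = 2.16/0.99 = 2.182 mol/L

2.182 M


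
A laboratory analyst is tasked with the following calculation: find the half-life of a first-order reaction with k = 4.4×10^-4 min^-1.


t½ = ln2/k = 0.693147/(4.4×10^-4 min^-1)
= 1575 min

1575 min


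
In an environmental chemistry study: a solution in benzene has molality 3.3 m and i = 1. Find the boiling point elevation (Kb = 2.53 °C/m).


ΔTb = Kb × m × i
= 2.53 × 3.3 × 1
= 8.349 °C

8.349 °C


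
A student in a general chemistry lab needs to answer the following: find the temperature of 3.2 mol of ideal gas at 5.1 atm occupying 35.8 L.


PV = nRT  (R = 0.08206 L·atm/(mol·K))
T = PV/(nR) = 5.1×35.8/(3.2×0.08206)
= 182.58/0.262592
= 695.30 K

695.30 K


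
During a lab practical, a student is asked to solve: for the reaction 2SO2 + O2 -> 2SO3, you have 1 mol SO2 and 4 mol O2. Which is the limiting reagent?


Mole ratio available / coefficient:
  SO2: 1/2 = 0.500
  O2: 4/1 = 4.000
Smaller ratio is limiting.

SO2


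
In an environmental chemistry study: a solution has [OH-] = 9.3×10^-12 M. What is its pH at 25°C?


pOH = -log10([OH-]) = -log10(9.3×10^-12)
= 12 - log10(9.3) = 11.03
pH = 14 - pOH = 14 - 11.03 = 2.97

2.97


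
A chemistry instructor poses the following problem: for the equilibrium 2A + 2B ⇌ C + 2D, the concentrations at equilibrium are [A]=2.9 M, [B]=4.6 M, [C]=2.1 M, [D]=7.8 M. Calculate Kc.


Kc = [C][D]^2/([A]^2[B]^2)
= (2.1^1 × 7.8^2)/(2.9^2 × 4.6^2)
= 127.764/177.9556
= 0.7180

0.7180


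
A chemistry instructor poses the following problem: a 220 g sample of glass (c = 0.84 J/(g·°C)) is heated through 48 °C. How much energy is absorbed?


q = mcΔT = 220 × 0.84 × 48
= 8870.40 J

8870.40 J


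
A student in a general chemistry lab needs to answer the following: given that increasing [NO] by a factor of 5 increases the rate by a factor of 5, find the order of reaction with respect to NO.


rate ∝ [NO]^n
5^n = 5 → n = 1
Order in NO: 1

1


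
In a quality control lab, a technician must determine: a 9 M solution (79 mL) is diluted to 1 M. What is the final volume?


C1V1 = C2V2
9 × 79 = 1 × V2
V2 = 711/1 = 711.0 mL

711.0 mL


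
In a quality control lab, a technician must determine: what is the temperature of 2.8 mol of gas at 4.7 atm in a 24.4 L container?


PV = nRT  (R = 0.08206 L·atm/(mol·K))
T = PV/(nR) = 4.7×24.4/(2.8×0.08206)
= 114.68/0.229768
= 499.11 K

499.11 K


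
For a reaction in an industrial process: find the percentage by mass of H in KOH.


M(KOH) = 1×39.1 + 1×16.0 + 1×1.008 = 56.108 g/mol
Mass of H = 1 × 1.008 = 1.008 g/mol
% H = 1.008/56.108 × 100 = 1.80%

1.80%


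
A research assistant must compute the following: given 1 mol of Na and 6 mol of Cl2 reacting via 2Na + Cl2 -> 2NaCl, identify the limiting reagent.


Mole ratio available / coefficient:
  Na: 1/2 = 0.500
  Cl2: 6/1 = 6.000
Smaller ratio is limiting.

Na


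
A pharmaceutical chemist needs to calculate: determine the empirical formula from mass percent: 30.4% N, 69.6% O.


Assume 100 g sample. Moles of each element:
  N: 30.4/14.01 = 2.17 mol
  O: 69.6/16.0 = 4.35 mol
Divide by smallest (2.17):
  N: 2.17/2.17 = 1.0
  O: 4.35/2.17 = 2.0
Empirical formula: NO2

NO2


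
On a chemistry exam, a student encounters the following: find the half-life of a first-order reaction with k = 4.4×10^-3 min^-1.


t½ = ln2/k = 0.693147/(4.4×10^-3 min^-1)
= 157.5 min

157.5 min


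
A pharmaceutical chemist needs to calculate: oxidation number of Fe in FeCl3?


x + 3(-1) = 0, so x = +3
Oxidation number: +3

+3


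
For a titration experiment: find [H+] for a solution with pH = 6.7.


[H+] = 10^(-pH) = 10^(-6.7)
= 2.0×10^-7 M

2.0×10^-7 M


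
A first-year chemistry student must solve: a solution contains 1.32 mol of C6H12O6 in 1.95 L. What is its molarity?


M = n/V = 1.32/1.95 = 0.677 mol/L

0.677 M


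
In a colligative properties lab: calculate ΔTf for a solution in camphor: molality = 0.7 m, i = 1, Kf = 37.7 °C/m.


ΔTf = Kf × m × i
= 37.7 × 0.7 × 1
= 26.39 °C

26.39 °C


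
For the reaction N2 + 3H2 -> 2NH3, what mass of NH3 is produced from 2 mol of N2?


Mole ratio NH3:N2 = 2:1
n(NH3) = 2 × 2/1 = 4.000 mol
mass = 4.000 × 17.03 = 68.12 g

68.12 g


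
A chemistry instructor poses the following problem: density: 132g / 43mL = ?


ρ = mass/volume
= 132/43
= 3.07 g/mL

3.07 g/mL


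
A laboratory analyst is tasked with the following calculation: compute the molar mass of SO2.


M(SO2) = 1×32.07 + 2×16.0
= 32.07 + 32.0
= 64.07 g/mol

64.07 g/mol


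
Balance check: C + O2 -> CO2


Equation: C + O2 -> CO2
Check atoms: C: 1=1, O: 2=2
Balanced

Yes, balanced


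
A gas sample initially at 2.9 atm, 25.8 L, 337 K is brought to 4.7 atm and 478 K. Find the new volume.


P1V1/T1 = P2V2/T2
V2 = P1V1T2/(T1P2)
= 2.9×25.8×478/(337×4.7)
= 22.58 L

22.58 L


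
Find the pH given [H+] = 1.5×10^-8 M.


pH = -log10([H+]) = -log10(1.5×10^-8)
= 8 - log10(1.5)
= 8 - 0.18
= 7.82

7.82


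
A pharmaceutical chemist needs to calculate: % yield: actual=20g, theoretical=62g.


% yield = actual/theoretical × 100
= 20/62 × 100
= 32.26%

32.26%


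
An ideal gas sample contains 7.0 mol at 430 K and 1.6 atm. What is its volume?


PV = nRT  (R = 0.08206 L·atm/(mol·K))
V = nRT/P = 7.0×0.08206×430/1.6
= 154.375 L

154.375 L


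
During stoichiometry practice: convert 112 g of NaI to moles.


M(NaI) = 149.89 g/mol
n = mass/M = 112/149.89 = 0.7472 mol

0.7472 mol


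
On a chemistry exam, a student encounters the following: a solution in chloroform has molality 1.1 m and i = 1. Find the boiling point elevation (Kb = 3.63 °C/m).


ΔTb = Kb × m × i
= 3.63 × 1.1 × 1
= 3.993 °C

3.993 °C


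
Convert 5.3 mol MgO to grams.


M(MgO) = 40.31 g/mol
mass = n × M = 5.3 × 40.31 = 213.64 g

213.64 g


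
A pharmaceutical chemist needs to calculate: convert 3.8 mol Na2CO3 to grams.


M(Na2CO3) = 105.99 g/mol
mass = n × M = 3.8 × 105.99 = 402.76 g

402.76 g


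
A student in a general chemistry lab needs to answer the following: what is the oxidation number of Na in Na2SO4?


Group 1 metal: +1
Oxidation number: +1

+1


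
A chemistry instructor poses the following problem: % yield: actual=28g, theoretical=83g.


% yield = actual/theoretical × 100
= 28/83 × 100
= 33.73%

33.73%


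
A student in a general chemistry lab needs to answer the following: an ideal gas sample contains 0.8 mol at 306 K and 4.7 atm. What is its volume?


PV = nRT  (R = 0.08206 L·atm/(mol·K))
V = nRT/P = 0.8×0.08206×306/4.7
= 4.274 L

4.274 L


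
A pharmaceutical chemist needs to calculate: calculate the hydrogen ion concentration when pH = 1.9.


[H+] = 10^(-pH) = 10^(-1.9)
= 1.26×10^-2 M

1.26×10^-2 M


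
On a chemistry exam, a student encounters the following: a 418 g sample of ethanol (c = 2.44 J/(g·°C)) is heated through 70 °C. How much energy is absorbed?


q = mcΔT = 418 × 2.44 × 70
= 71394.40 J

71394.40 J


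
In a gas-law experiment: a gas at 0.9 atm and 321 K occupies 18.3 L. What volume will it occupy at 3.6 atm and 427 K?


P1V1/T1 = P2V2/T2
V2 = P1V1T2/(T1P2)
= 0.9×18.3×427/(321×3.6)
= 6.086 L

6.086 L


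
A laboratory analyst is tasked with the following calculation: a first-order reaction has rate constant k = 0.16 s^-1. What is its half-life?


t½ = ln2/k = 0.693147/(0.16 s^-1)
= 4.332 s

4.332 s


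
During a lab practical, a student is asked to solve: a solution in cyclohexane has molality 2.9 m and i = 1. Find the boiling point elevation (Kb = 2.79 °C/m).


ΔTb = Kb × m × i
= 2.79 × 2.9 × 1
= 8.091 °C

8.091 °C


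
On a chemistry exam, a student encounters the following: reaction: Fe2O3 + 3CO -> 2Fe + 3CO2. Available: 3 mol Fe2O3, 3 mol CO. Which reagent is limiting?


Mole ratio available / coefficient:
  Fe2O3: 3/1 = 3.000
  CO: 3/3 = 1.000
Smaller ratio is limiting.

CO


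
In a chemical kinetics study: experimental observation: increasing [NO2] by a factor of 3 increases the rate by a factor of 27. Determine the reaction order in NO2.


rate ∝ [NO2]^n
3^n = 27 → n = 3
Order in NO2: 3

3


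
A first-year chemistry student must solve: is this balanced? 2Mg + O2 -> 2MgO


Equation: 2Mg + O2 -> 2MgO
Check atoms: Mg: 2=2, O: 2=2
Balanced

Yes, balanced


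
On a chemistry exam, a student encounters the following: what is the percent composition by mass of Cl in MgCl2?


M(MgCl2) = 1×24.31 + 2×35.45 = 95.21 g/mol
Mass of Cl = 2 × 35.45 = 70.90 g/mol
% Cl = 70.90/95.21 × 100 = 74.47%

74.47%


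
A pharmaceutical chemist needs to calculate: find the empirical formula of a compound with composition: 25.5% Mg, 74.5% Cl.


Assume 100 g sample. Moles of each element:
  Mg: 25.5/24.31 = 1.049 mol
  Cl: 74.5/35.45 = 2.102 mol
Divide by smallest (1.049):
  Mg: 1.049/1.049 = 1.0
  Cl: 2.102/1.049 = 2.0
Empirical formula: MgCl2

MgCl2


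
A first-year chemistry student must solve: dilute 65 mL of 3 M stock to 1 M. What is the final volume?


C1V1 = C2V2
3 × 65 = 1 × V2
V2 = 195/1 = 195.0 mL

195.0 mL


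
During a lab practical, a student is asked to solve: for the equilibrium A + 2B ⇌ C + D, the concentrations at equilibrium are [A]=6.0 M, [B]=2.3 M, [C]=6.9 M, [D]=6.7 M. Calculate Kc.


Kc = [C][D]/([A][B]^2)
= (6.9^1 × 6.7^1)/(6.0^1 × 2.3^2)
= 46.23/31.74
= 1.457

1.457


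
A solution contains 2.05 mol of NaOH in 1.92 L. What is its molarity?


M = n/V = 2.05/1.92 = 1.068 mol/L

1.068 M


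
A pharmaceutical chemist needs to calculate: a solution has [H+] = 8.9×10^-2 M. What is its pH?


pH = -log10([H+]) = -log10(8.9×10^-2)
= 2 - log10(8.9)
= 2 - 0.95
= 1.05

1.05


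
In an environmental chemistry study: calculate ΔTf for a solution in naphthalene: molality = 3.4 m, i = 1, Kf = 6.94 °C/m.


ΔTf = Kf × m × i
= 6.94 × 3.4 × 1
= 23.596 °C

23.596 °C


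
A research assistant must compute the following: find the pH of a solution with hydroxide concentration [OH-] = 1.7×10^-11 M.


pOH = -log10([OH-]) = -log10(1.7×10^-11)
= 11 - log10(1.7) = 10.77
pH = 14 - pOH = 14 - 10.77 = 3.23

3.23


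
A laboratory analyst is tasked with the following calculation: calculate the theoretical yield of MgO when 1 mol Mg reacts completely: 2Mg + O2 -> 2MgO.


Mole ratio MgO:Mg = 2:2
n(MgO) = 1 × 2/2 = 1.000 mol
mass = 1.000 × 40.31 = 40.31 g

40.31 g


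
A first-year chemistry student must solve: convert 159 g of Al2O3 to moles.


M(Al2O3) = 101.96 g/mol
n = mass/M = 159/101.96 = 1.5594 mol

1.5594 mol


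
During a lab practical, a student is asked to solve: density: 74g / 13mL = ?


ρ = mass/volume
= 74/13
= 5.692 g/mL

5.692 g/mL


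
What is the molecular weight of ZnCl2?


M(ZnCl2) = 1×65.38 + 2×35.45
= 65.38 + 70.9
= 136.28 g/mol

136.28 g/mol


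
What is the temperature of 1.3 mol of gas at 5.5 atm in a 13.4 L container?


PV = nRT  (R = 0.08206 L·atm/(mol·K))
T = PV/(nR) = 5.5×13.4/(1.3×0.08206)
= 73.70/0.106678
= 690.86 K

690.86 K


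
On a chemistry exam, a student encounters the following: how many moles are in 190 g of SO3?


M(SO3) = 80.07 g/mol
n = mass/M = 190/80.07 = 2.3729 mol

2.3729 mol


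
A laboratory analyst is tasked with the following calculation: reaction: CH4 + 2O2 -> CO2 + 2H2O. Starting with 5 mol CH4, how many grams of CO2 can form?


Mole ratio CO2:CH4 = 1:1
n(CO2) = 5 × 1/1 = 5.000 mol
mass = 5.000 × 44.01 = 220.05 g

220.05 g


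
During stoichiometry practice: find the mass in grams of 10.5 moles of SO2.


M(SO2) = 64.07 g/mol
mass = n × M = 10.5 × 64.07 = 672.74 g

672.74 g


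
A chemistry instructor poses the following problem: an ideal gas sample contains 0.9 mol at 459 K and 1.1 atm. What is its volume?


PV = nRT  (R = 0.08206 L·atm/(mol·K))
V = nRT/P = 0.9×0.08206×459/1.1
= 30.817 L

30.817 L


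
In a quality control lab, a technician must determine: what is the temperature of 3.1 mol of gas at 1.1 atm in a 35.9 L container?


PV = nRT  (R = 0.08206 L·atm/(mol·K))
T = PV/(nR) = 1.1×35.9/(3.1×0.08206)
= 39.49/0.254386
= 155.24 K

155.24 K


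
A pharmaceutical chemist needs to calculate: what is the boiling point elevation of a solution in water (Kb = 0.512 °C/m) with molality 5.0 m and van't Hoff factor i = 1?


ΔTb = Kb × m × i
= 0.512 × 5.0 × 1
= 2.56 °C

2.56 °C


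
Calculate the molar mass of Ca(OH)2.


M(Ca(OH)2) = 1×40.08 + 2×16.0 + 2×1.008
= 40.08 + 32.0 + 2.02
= 74.1 g/mol

74.1 g/mol


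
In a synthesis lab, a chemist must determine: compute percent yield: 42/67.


% yield = actual/theoretical × 100
= 42/67 × 100
= 62.69%

62.69%


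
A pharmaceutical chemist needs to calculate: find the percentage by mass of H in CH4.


M(CH4) = 1×12.01 + 4×1.008 = 16.042 g/mol
Mass of H = 4 × 1.008 = 4.032 g/mol
% H = 4.032/16.042 × 100 = 25.13%

25.13%


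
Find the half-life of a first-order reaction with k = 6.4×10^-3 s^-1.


t½ = ln2/k = 0.693147/(6.4×10^-3 s^-1)
= 108.3 s

108.3 s


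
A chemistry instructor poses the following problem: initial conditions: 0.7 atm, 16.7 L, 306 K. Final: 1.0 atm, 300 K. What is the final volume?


P1V1/T1 = P2V2/T2
V2 = P1V1T2/(T1P2)
= 0.7×16.7×300/(306×1.0)
= 11.461 L

11.461 L


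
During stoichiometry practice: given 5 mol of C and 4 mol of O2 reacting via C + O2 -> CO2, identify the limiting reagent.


Mole ratio available / coefficient:
  C: 5/1 = 5.000
  O2: 4/1 = 4.000
Smaller ratio is limiting.

O2


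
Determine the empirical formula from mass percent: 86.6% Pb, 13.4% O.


Assume 100 g sample. Moles of each element:
  Pb: 86.6/207.2 = 0.418 mol
  O: 13.4/16.0 = 0.838 mol
Divide by smallest (0.418):
  Pb: 0.418/0.418 = 1.0
  O: 0.838/0.418 = 2.0
Empirical formula: PbO2

PbO2


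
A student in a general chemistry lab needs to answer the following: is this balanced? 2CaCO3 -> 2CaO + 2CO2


Equation: 2CaCO3 -> 2CaO + 2CO2
Check atoms: C: 2=2, Ca: 2=2, O: 6=6
Balanced

Yes, balanced


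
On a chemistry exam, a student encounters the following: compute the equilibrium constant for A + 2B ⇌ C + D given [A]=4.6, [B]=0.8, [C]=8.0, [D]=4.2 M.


Kc = [C][D]/([A][B]^2)
= (8.0^1 × 4.2^1)/(4.6^1 × 0.8^2)
= 33.6/2.944
= 11.41

11.41


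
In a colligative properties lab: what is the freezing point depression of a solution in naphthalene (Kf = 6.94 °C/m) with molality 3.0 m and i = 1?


ΔTf = Kf × m × i
= 6.94 × 3.0 × 1
= 20.82 °C

20.82 °C


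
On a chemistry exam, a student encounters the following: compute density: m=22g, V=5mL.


ρ = mass/volume
= 22/5
= 4.4 g/mL

4.4 g/mL


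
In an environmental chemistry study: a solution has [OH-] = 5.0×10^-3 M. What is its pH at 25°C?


pOH = -log10([OH-]) = -log10(5.0×10^-3)
= 3 - log10(5.0) = 2.3
pH = 14 - pOH = 14 - 2.3 = 11.7

11.7


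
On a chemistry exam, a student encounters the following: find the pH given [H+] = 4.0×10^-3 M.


pH = -log10([H+]) = -log10(4.0×10^-3)
= 3 - log10(4.0)
= 3 - 0.6
= 2.4

2.4


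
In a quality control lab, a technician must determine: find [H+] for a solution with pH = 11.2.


[H+] = 10^(-pH) = 10^(-11.2)
= 6.31×10^-12 M

6.31×10^-12 M


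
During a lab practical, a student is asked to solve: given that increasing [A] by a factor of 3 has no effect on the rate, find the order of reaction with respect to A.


rate ∝ [A]^n
rate ∝ [A]^0
Order in A: 0

0


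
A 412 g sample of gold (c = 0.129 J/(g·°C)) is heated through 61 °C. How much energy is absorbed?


q = mcΔT = 412 × 0.129 × 61
= 3242.03 J

3242.03 J


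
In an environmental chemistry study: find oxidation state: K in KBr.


Group 1 metal: +1
Oxidation number: +1

+1


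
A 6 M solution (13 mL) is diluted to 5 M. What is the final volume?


C1V1 = C2V2
6 × 13 = 5 × V2
V2 = 78/5 = 15.6 mL

15.6 mL


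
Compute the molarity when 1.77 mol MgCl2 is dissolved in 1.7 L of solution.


M = n/V = 1.77/1.7 = 1.041 mol/L

1.041 M


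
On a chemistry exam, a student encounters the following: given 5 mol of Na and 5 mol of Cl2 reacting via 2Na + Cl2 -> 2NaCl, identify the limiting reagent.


Mole ratio available / coefficient:
  Na: 5/2 = 2.500
  Cl2: 5/1 = 5.000
Smaller ratio is limiting.

Na


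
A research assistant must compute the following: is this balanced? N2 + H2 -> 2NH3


Equation: N2 + H2 -> 2NH3
Check atoms: H: 2≠6, N: 2=2
Not balanced

No, not balanced


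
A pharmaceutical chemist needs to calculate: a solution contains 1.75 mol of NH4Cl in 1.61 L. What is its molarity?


M = n/V = 1.75/1.61 = 1.087 mol/L

1.087 M


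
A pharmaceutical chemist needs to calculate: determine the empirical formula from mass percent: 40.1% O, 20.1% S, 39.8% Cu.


Assume 100 g sample. Moles of each element:
  O: 40.1/16.0 = 2.506 mol
  S: 20.1/32.07 = 0.627 mol
  Cu: 39.8/63.55 = 0.626 mol
Divide by smallest (0.626):
  O: 2.506/0.626 = 4.0
  S: 0.627/0.626 = 1.0
  Cu: 0.626/0.626 = 1.0
Empirical formula: CuSO4

CuSO4


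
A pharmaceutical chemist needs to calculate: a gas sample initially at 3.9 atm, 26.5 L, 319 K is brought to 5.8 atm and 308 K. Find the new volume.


P1V1/T1 = P2V2/T2
V2 = P1V1T2/(T1P2)
= 3.9×26.5×308/(319×5.8)
= 17.205 L

17.205 L


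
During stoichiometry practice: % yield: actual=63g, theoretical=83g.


% yield = actual/theoretical × 100
= 63/83 × 100
= 75.9%

75.9%


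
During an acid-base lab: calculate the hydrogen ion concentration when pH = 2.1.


[H+] = 10^(-pH) = 10^(-2.1)
= 7.94×10^-3 M

7.94×10^-3 M


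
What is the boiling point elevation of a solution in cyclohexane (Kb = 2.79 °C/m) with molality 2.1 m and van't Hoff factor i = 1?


ΔTb = Kb × m × i
= 2.79 × 2.1 × 1
= 5.859 °C

5.859 °C


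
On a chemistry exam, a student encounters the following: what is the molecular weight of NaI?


M(NaI) = 1×22.99 + 1×126.9
= 22.99 + 126.9
= 149.89 g/mol

149.89 g/mol


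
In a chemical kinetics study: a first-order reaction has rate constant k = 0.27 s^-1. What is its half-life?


t½ = ln2/k = 0.693147/(0.27 s^-1)
= 2.567 s

2.567 s


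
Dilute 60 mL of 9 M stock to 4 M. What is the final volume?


C1V1 = C2V2
9 × 60 = 4 × V2
V2 = 540/4 = 135.0 mL

135.0 mL


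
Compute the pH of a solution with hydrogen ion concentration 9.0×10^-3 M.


pH = -log10([H+]) = -log10(9.0×10^-3)
= 3 - log10(9.0)
= 3 - 0.95
= 2.05

2.05


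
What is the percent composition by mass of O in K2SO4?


M(K2SO4) = 2×39.1 + 1×32.07 + 4×16.0 = 174.27 g/mol
Mass of O = 4 × 16.0 = 64.00 g/mol
% O = 64.00/174.27 × 100 = 36.72%

36.72%


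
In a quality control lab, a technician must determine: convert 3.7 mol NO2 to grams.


M(NO2) = 46.01 g/mol
mass = n × M = 3.7 × 46.01 = 170.24 g

170.24 g


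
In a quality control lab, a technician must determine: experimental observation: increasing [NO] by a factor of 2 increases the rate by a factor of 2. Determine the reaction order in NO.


rate ∝ [NO]^n
2^n = 2 → n = 1
Order in NO: 1

1


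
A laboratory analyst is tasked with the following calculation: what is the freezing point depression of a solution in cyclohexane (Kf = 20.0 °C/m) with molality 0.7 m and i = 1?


ΔTf = Kf × m × i
= 20.0 × 0.7 × 1
= 14.0 °C

14.0 °C


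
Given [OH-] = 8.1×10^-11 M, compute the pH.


pOH = -log10([OH-]) = -log10(8.1×10^-11)
= 11 - log10(8.1) = 10.09
pH = 14 - pOH = 14 - 10.09 = 3.91

3.91


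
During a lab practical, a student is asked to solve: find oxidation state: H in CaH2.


H with a metal (hydride): -1
Oxidation number: -1

-1


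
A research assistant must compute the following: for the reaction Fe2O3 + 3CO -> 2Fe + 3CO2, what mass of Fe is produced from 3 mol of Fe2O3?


Mole ratio Fe:Fe2O3 = 2:1
n(Fe) = 3 × 2/1 = 6.000 mol
mass = 6.000 × 55.85 = 335.1 g

335.1 g


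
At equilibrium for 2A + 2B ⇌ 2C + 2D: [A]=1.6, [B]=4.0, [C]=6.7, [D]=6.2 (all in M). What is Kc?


Kc = [C]^2[D]^2/([A]^2[B]^2)
= (6.7^2 × 6.2^2)/(1.6^2 × 4.0^2)
= 1725.5716/40.96
= 42.13

42.13


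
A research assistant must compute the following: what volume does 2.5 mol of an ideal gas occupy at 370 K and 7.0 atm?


PV = nRT  (R = 0.08206 L·atm/(mol·K))
V = nRT/P = 2.5×0.08206×370/7.0
= 10.844 L

10.844 L


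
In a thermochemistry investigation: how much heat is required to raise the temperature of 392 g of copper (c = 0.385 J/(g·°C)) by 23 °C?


q = mcΔT = 392 × 0.385 × 23
= 3471.16 J

3471.16 J


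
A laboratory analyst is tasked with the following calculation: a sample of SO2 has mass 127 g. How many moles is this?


M(SO2) = 64.07 g/mol
n = mass/M = 127/64.07 = 1.9822 mol

1.9822 mol


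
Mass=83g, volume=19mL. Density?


ρ = mass/volume
= 83/19
= 4.368 g/mL

4.368 g/mL


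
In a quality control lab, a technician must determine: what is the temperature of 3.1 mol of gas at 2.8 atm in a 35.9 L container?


PV = nRT  (R = 0.08206 L·atm/(mol·K))
T = PV/(nR) = 2.8×35.9/(3.1×0.08206)
= 100.52/0.254386
= 395.15 K

395.15 K


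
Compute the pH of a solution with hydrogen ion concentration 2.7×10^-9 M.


pH = -log10([H+]) = -log10(2.7×10^-9)
= 9 - log10(2.7)
= 9 - 0.43
= 8.57

8.57


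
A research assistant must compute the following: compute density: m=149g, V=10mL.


ρ = mass/volume
= 149/10
= 14.9 g/mL

14.9 g/mL


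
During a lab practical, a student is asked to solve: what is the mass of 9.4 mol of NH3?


M(NH3) = 17.03 g/mol
mass = n × M = 9.4 × 17.03 = 160.08 g

160.08 g


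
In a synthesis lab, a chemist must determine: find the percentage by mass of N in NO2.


M(NO2) = 1×14.01 + 2×16.0 = 46.01 g/mol
Mass of N = 1 × 14.01 = 14.01 g/mol
% N = 14.01/46.01 × 100 = 30.45%

30.45%


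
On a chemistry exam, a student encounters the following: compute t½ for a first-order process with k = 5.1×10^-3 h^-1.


t½ = ln2/k = 0.693147/(5.1×10^-3 h^-1)
= 135.9 h

135.9 h


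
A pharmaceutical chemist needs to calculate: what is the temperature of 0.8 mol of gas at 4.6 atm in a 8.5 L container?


PV = nRT  (R = 0.08206 L·atm/(mol·K))
T = PV/(nR) = 4.6×8.5/(0.8×0.08206)
= 39.10/0.065648
= 595.60 K

595.60 K


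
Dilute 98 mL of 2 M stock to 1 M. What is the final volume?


C1V1 = C2V2
2 × 98 = 1 × V2
V2 = 196/1 = 196.0 mL

196.0 mL


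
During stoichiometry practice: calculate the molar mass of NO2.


M(NO2) = 1×14.01 + 2×16.0
= 14.01 + 32.0
= 46.01 g/mol

46.01 g/mol


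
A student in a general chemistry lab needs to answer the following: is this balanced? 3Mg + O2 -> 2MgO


Equation: 3Mg + O2 -> 2MgO
Check atoms: Mg: 3≠2, O: 2=2
Not balanced

No, not balanced


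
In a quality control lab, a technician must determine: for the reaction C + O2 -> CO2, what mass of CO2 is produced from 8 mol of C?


Mole ratio CO2:C = 1:1
n(CO2) = 8 × 1/1 = 8.000 mol
mass = 8.000 × 44.01 = 352.08 g

352.08 g


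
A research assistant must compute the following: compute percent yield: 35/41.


% yield = actual/theoretical × 100
= 35/41 × 100
= 85.37%

85.37%


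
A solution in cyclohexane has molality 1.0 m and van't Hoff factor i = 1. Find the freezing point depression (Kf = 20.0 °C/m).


ΔTf = Kf × m × i
= 20.0 × 1.0 × 1
= 20.0 °C

20.0 °C


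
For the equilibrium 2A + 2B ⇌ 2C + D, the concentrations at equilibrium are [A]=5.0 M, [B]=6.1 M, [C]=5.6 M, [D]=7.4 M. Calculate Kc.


Kc = [C]^2[D]/([A]^2[B]^2)
= (5.6^2 × 7.4^1)/(5.0^2 × 6.1^2)
= 232.064/930.25
= 0.2495

0.2495


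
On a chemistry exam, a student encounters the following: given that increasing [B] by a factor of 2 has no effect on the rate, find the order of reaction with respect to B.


rate ∝ [B]^n
rate ∝ [B]^0
Order in B: 0

0


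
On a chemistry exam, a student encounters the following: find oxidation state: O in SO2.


O is usually -2
Oxidation number: -2

-2


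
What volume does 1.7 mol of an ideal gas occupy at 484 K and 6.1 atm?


PV = nRT  (R = 0.08206 L·atm/(mol·K))
V = nRT/P = 1.7×0.08206×484/6.1
= 11.069 L

11.069 L


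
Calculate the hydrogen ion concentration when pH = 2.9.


[H+] = 10^(-pH) = 10^(-2.9)
= 1.26×10^-3 M

1.26×10^-3 M


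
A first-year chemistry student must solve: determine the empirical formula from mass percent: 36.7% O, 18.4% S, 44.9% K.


Assume 100 g sample. Moles of each element:
  O: 36.7/16.0 = 2.294 mol
  S: 18.4/32.07 = 0.574 mol
  K: 44.9/39.1 = 1.148 mol
Divide by smallest (0.574):
  O: 2.294/0.574 = 4.0
  S: 0.574/0.574 = 1.0
  K: 1.148/0.574 = 2.0
Empirical formula: K2SO4

K2SO4


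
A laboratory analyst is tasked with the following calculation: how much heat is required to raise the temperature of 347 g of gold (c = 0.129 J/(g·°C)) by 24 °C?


q = mcΔT = 347 × 0.129 × 24
= 1074.31 J

1074.31 J


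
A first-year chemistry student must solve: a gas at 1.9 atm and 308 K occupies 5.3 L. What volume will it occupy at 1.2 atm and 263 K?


P1V1/T1 = P2V2/T2
V2 = P1V1T2/(T1P2)
= 1.9×5.3×263/(308×1.2)
= 7.166 L

7.166 L


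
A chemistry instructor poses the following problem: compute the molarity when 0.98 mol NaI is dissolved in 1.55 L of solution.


M = n/V = 0.98/1.55 = 0.632 mol/L

0.632 M


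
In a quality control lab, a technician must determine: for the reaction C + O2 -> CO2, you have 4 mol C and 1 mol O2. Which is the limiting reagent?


Mole ratio available / coefficient:
  C: 4/1 = 4.000
  O2: 1/1 = 1.000
Smaller ratio is limiting.

O2


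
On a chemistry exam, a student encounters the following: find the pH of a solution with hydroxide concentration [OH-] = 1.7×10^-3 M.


pOH = -log10([OH-]) = -log10(1.7×10^-3)
= 3 - log10(1.7) = 2.77
pH = 14 - pOH = 14 - 2.77 = 11.23

11.23


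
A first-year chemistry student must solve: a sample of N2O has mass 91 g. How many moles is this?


M(N2O) = 44.02 g/mol
n = mass/M = 91/44.02 = 2.0672 mol

2.0672 mol


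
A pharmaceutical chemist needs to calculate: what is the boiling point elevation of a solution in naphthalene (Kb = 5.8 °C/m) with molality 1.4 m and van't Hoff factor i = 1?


ΔTb = Kb × m × i
= 5.8 × 1.4 × 1
= 8.12 °C

8.12 °C


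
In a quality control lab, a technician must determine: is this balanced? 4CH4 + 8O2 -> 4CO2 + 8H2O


Equation: 4CH4 + 8O2 -> 4CO2 + 8H2O
Check atoms: C: 4=4, H: 16=16, O: 16=16
Balanced

Yes, balanced
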